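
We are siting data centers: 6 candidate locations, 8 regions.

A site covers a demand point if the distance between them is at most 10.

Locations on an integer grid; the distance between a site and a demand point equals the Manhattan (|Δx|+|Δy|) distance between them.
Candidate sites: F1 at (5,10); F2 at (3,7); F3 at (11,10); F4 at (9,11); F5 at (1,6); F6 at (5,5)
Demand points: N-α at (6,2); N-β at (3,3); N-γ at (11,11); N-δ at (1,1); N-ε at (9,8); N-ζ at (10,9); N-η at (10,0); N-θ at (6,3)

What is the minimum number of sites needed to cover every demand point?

Coverage sets (demand points within 10 of each site):
  F1: {N-α, N-β, N-γ, N-ε, N-ζ, N-θ}
  F2: {N-α, N-β, N-δ, N-ε, N-ζ, N-θ}
  F3: {N-γ, N-ε, N-ζ}
  F4: {N-γ, N-ε, N-ζ}
  F5: {N-α, N-β, N-δ, N-ε, N-θ}
  F6: {N-α, N-β, N-δ, N-ε, N-ζ, N-η, N-θ}
No single site covers all 8 demand points.
But {F1, F6} covers everything, so the minimum is 2.

2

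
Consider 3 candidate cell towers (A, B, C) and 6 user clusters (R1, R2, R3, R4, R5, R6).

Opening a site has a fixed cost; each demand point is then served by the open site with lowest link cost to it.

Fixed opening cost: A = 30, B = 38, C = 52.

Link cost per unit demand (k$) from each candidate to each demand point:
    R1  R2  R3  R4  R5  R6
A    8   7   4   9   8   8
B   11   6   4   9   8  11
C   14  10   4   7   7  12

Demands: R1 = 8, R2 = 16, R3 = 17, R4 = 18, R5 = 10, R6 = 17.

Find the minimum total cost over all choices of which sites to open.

652

Open {A}: assign each demand point to its cheapest open site.
  R1→A 8×8=64, R2→A 16×7=112, R3→A 17×4=68, R4→A 18×9=162, R5→A 10×8=80, R6→A 17×8=136
  link cost 622, fixed 30 → total 652.
Compare {A, C}: link cost 576 + fixed 82 = 658.
Compare {A, B}: link cost 606 + fixed 68 = 674.
Compare {A, B, C}: link cost 560 + fixed 120 = 680.
All other subsets cost ≥ 658. Minimum total cost: 652.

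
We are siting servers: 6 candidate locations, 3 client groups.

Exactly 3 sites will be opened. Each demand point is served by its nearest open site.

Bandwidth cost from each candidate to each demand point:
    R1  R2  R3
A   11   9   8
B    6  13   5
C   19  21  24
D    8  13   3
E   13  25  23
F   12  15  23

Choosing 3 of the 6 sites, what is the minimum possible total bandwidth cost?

18

Open {A, B, D}.
  R1→B 6, R2→A 9, R3→D 3  ⇒ total 18.
Compare {A, B, C}: total 20.
Compare {A, B, E}: total 20.
No size-3 selection does better; minimum is 18.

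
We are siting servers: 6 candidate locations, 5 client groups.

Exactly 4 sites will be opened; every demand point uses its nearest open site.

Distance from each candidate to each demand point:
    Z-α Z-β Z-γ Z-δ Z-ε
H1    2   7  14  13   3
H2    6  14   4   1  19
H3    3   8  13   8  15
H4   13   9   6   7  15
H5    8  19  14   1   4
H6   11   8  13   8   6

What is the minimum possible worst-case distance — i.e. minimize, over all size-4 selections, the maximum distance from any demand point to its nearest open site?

7

Open {H1, H2, H3, H4}.
  Farthest demand point is Z-β at distance 7 (to H1); all others are ≤ 7.
With {H1, H2, H3, H5} the worst case is 7.
With {H1, H2, H3, H6} the worst case is 7.
No size-4 selection achieves below 7.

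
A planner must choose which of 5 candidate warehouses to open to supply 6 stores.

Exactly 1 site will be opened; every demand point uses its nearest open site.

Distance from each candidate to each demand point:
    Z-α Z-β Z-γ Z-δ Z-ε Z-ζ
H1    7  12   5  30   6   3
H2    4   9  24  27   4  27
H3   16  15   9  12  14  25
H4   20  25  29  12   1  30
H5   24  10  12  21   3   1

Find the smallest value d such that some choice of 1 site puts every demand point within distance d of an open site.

Open {H5}.
  Farthest demand point is Z-α at distance 24 (to H5); all others are ≤ 24.
With {H3} the worst case is 25.
With {H2} the worst case is 27.
No size-1 selection achieves below 24.

24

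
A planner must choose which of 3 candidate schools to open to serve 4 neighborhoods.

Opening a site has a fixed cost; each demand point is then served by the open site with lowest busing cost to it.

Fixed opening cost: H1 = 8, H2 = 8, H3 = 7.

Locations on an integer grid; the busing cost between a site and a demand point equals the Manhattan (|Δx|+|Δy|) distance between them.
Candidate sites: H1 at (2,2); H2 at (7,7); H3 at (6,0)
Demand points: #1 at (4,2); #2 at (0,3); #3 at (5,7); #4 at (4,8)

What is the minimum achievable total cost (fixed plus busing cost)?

27

Open {H1, H2}: assign each demand point to its cheapest open site.
  #1→H1 2, #2→H1 3, #3→H2 2, #4→H2 4
  busing cost 11, fixed 16 → total 27.
Compare {H1}: busing cost 21 + fixed 8 = 29.
Compare {H2}: busing cost 25 + fixed 8 = 33.
Compare {H2, H3}: busing cost 19 + fixed 15 = 34.
All other subsets cost ≥ 29. Minimum total cost: 27.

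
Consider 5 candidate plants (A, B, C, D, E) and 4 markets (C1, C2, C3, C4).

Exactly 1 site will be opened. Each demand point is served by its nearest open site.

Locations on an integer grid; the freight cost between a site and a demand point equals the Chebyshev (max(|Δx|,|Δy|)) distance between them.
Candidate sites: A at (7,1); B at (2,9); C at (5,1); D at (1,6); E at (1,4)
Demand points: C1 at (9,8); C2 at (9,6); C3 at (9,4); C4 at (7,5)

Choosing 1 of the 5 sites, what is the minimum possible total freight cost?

Open {A}.
  C1→A 7, C2→A 5, C3→A 3, C4→A 4  ⇒ total 19.
Compare {C}: total 20.
Compare {B}: total 26.
No size-1 selection does better; minimum is 19.

19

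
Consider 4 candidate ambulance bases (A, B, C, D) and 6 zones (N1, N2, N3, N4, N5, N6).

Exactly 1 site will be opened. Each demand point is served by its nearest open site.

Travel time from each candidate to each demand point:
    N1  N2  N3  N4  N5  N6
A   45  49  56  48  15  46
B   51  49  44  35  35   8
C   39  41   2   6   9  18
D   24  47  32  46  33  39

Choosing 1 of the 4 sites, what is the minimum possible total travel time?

Open {C}.
  N1→C 39, N2→C 41, N3→C 2, N4→C 6, N5→C 9, N6→C 18  ⇒ total 115.
Compare {D}: total 221.
Compare {B}: total 222.
No size-1 selection does better; minimum is 115.

115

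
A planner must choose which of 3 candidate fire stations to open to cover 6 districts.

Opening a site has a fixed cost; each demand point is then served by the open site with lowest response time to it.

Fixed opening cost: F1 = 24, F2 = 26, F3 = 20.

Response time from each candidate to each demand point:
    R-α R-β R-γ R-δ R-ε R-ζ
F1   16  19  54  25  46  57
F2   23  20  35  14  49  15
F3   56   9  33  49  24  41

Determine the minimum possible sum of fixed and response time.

164

Open {F2, F3}: assign each demand point to its cheapest open site.
  R-α→F2 23, R-β→F3 9, R-γ→F3 33, R-δ→F2 14, R-ε→F3 24, R-ζ→F2 15
  response time 118, fixed 46 → total 164.
Compare {F1, F2, F3}: response time 111 + fixed 70 = 181.
Compare {F2}: response time 156 + fixed 26 = 182.
Compare {F1, F3}: response time 148 + fixed 44 = 192.
All other subsets cost ≥ 181. Minimum total cost: 164.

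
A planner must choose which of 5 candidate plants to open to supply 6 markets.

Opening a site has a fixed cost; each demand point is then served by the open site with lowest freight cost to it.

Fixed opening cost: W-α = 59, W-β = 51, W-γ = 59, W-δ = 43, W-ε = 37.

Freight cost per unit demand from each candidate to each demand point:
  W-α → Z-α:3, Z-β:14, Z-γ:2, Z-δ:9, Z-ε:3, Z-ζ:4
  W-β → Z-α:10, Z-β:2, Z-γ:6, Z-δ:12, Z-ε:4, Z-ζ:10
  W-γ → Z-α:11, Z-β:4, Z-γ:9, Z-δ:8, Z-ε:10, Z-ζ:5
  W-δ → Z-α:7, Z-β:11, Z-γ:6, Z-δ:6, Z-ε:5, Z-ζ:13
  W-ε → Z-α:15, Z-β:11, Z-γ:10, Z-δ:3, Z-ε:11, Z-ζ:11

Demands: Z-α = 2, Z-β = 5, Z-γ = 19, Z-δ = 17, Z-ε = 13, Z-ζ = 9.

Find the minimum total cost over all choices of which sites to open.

Open {W-α, W-ε}: assign each demand point to its cheapest open site.
  Z-α→W-α 2×3=6, Z-β→W-ε 5×11=55, Z-γ→W-α 19×2=38, Z-δ→W-ε 17×3=51, Z-ε→W-α 13×3=39, Z-ζ→W-α 9×4=36
  freight cost 225, fixed 96 → total 321.
Compare {W-α, W-β, W-ε}: freight cost 180 + fixed 147 = 327.
Compare {W-α, W-γ, W-ε}: freight cost 190 + fixed 155 = 345.
Compare {W-α, W-δ, W-ε}: freight cost 225 + fixed 139 = 364.
All other subsets cost ≥ 327. Minimum total cost: 321.

321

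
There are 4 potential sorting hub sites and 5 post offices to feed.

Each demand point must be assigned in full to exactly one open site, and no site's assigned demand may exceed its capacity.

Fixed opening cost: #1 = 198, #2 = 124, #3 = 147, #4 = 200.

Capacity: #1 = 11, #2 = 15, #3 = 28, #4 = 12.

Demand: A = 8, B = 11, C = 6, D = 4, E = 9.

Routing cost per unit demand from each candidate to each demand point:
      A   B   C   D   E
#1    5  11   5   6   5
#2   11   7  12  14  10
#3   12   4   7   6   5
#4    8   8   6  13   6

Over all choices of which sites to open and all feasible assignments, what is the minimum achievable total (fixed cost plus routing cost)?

544

Open {#2, #3}; cheapest assignment that respects the capacities:
  #2 (cap 15, load 14): A, C — cost 8×11 + 6×12 = 160
  #3 (cap 28, load 24): B, D, E — cost 11×4 + 4×6 + 9×5 = 113
  Shipping 273, fixed 271 → total 544.
  Any other capacity-feasible assignment to {#2, #3} ships for at least 273.
Compare {#1, #3}: its best feasible assignment gives total 584.
Compare {#3, #4}: its best feasible assignment gives total 594.
Every other set of open sites that can feasibly serve all demand totals ≥ 584 even under its best assignment. Minimum: 544.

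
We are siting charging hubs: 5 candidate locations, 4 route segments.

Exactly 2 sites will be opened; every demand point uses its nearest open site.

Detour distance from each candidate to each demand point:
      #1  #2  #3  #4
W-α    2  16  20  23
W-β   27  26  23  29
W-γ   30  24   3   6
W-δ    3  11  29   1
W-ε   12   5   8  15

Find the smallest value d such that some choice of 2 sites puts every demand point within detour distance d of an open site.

8

Open {W-δ, W-ε}.
  Farthest demand point is #3 at detour distance 8 (to W-ε); all others are ≤ 8.
With {W-γ, W-δ} the worst case is 11.
With {W-γ, W-ε} the worst case is 12.
No size-2 selection achieves below 8.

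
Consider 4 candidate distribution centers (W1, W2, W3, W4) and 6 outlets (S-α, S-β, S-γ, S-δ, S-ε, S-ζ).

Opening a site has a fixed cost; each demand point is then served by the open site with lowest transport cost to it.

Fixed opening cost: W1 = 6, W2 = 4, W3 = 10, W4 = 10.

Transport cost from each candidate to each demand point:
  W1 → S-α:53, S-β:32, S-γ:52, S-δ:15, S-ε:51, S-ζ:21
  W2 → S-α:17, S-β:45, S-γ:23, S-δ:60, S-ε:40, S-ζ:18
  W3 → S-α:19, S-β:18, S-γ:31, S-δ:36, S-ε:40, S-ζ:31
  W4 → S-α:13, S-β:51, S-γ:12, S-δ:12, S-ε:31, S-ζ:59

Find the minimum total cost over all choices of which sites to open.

Open {W2, W3, W4}: assign each demand point to its cheapest open site.
  S-α→W4 13, S-β→W3 18, S-γ→W4 12, S-δ→W4 12, S-ε→W4 31, S-ζ→W2 18
  transport cost 104, fixed 24 → total 128.
Compare {W1, W3, W4}: transport cost 107 + fixed 26 = 133.
Compare {W1, W2, W3, W4}: transport cost 104 + fixed 30 = 134.
Compare {W1, W4}: transport cost 121 + fixed 16 = 137.
All other subsets cost ≥ 133. Minimum total cost: 128.

128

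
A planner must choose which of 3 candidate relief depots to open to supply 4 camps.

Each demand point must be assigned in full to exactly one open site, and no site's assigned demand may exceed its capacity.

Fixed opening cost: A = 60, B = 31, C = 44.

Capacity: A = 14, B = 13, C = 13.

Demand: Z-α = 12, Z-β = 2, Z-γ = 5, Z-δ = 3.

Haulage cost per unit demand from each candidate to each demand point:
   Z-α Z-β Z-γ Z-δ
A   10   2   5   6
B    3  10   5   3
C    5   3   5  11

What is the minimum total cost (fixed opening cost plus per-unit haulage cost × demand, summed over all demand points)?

Open {A, B}; cheapest assignment that respects the capacities:
  A (cap 14, load 10): Z-β, Z-γ, Z-δ — cost 2×2 + 5×5 + 3×6 = 47
  B (cap 13, load 12): Z-α — cost 12×3 = 36
  Shipping 83, fixed 91 → total 174.
  Any other capacity-feasible assignment to {A, B} ships for at least 83.
Compare {B, C}: its best feasible assignment gives total 175.
Compare {A, C}: its best feasible assignment gives total 211.
Every other set of open sites that can feasibly serve all demand totals ≥ 175 even under its best assignment. Minimum: 174.

174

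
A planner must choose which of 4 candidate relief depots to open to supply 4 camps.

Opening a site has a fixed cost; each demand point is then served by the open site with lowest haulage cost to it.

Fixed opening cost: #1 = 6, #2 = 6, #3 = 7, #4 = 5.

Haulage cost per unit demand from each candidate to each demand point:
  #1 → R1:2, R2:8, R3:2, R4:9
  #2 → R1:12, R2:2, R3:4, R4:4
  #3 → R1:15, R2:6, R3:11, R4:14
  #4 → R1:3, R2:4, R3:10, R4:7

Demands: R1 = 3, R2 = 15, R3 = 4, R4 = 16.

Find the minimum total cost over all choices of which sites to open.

120

Open {#1, #2}: assign each demand point to its cheapest open site.
  R1→#1 3×2=6, R2→#2 15×2=30, R3→#1 4×2=8, R4→#2 16×4=64
  haulage cost 108, fixed 12 → total 120.
Compare {#1, #2, #4}: haulage cost 108 + fixed 17 = 125.
Compare {#1, #2, #3}: haulage cost 108 + fixed 19 = 127.
Compare {#2, #4}: haulage cost 119 + fixed 11 = 130.
All other subsets cost ≥ 125. Minimum total cost: 120.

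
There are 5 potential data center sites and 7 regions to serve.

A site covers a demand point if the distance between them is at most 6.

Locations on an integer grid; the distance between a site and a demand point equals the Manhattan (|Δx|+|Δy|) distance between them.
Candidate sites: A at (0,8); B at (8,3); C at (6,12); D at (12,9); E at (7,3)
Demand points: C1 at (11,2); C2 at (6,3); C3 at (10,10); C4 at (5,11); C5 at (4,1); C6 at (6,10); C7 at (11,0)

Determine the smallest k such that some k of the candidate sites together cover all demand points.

2

Coverage sets (demand points within 6 of each site):
  A: {}
  B: {C1, C2, C5, C7}
  C: {C3, C4, C6}
  D: {C3}
  E: {C1, C2, C5}
No single site covers all 7 demand points.
But {B, C} covers everything, so the minimum is 2.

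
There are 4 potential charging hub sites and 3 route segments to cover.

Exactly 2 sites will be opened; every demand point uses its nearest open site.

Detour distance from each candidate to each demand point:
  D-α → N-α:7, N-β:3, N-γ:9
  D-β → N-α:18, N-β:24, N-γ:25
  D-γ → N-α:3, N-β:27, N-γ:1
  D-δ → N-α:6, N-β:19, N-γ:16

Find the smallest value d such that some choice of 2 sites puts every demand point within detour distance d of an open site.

3

Open {D-α, D-γ}.
  Farthest demand point is N-α at detour distance 3 (to D-γ); all others are ≤ 3.
With {D-α, D-β} the worst case is 9.
With {D-α, D-δ} the worst case is 9.
No size-2 selection achieves below 3.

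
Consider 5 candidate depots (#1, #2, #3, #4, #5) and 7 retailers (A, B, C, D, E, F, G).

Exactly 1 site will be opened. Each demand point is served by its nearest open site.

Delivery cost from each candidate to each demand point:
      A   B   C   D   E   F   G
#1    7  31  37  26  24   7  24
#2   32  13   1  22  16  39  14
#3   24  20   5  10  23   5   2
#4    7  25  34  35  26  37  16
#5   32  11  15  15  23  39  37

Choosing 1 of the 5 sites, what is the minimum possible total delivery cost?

89

Open {#3}.
  A→#3 24, B→#3 20, C→#3 5, D→#3 10, E→#3 23, F→#3 5, G→#3 2  ⇒ total 89.
Compare {#2}: total 137.
Compare {#1}: total 156.
No size-1 selection does better; minimum is 89.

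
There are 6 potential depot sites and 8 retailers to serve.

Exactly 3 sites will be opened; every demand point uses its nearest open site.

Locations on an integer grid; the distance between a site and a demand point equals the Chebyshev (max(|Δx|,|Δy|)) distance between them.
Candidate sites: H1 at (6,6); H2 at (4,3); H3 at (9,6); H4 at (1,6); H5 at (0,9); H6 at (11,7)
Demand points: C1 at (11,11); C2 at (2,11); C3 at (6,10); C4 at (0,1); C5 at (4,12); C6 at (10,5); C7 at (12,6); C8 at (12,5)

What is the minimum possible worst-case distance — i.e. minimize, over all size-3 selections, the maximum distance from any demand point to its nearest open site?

5

Open {H2, H3, H5}.
  Farthest demand point is C1 at distance 5 (to H3); all others are ≤ 5.
With {H2, H5, H6} the worst case is 5.
With {H3, H4, H5} the worst case is 5.
No size-3 selection achieves below 5.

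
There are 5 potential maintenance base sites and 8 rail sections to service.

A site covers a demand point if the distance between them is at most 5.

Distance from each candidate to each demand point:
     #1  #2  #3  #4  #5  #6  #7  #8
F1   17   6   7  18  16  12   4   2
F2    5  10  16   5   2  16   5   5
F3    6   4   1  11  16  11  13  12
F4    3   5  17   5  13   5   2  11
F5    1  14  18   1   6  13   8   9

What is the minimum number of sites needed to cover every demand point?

3

Coverage sets (demand points within 5 of each site):
  F1: {#7, #8}
  F2: {#1, #4, #5, #7, #8}
  F3: {#2, #3}
  F4: {#1, #2, #4, #6, #7}
  F5: {#1, #4}
No 2 sites suffice: every size-2 union leaves at least one demand point uncovered.
But {F2, F3, F4} covers everything, so the minimum is 3.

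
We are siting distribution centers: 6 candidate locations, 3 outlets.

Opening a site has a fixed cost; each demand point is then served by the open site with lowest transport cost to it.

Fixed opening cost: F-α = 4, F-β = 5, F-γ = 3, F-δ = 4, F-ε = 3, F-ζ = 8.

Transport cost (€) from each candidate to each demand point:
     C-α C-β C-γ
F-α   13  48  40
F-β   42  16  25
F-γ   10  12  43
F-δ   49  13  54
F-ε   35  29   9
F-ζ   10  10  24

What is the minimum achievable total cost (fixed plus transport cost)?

37

Open {F-γ, F-ε}: assign each demand point to its cheapest open site.
  C-α→F-γ 10, C-β→F-γ 12, C-γ→F-ε 9
  transport cost 31, fixed 6 → total 37.
Compare {F-ε, F-ζ}: transport cost 29 + fixed 11 = 40.
Compare {F-α, F-γ, F-ε}: transport cost 31 + fixed 10 = 41.
Compare {F-γ, F-δ, F-ε}: transport cost 31 + fixed 10 = 41.
All other subsets cost ≥ 40. Minimum total cost: 37.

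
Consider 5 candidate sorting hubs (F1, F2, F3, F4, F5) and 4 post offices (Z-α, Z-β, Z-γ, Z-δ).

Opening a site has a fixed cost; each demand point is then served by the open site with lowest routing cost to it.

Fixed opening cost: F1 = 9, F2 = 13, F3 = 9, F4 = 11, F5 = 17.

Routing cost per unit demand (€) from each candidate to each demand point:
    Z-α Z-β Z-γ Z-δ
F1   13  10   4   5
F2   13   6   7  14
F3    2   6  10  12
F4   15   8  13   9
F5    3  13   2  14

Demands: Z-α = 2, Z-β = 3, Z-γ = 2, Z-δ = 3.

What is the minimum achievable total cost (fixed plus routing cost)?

Open {F1, F3}: assign each demand point to its cheapest open site.
  Z-α→F3 2×2=4, Z-β→F3 3×6=18, Z-γ→F1 2×4=8, Z-δ→F1 3×5=15
  routing cost 45, fixed 18 → total 63.
Compare {F1, F3, F4}: routing cost 45 + fixed 29 = 74.
Compare {F1, F2, F3}: routing cost 45 + fixed 31 = 76.
Compare {F1, F3, F5}: routing cost 41 + fixed 35 = 76.
All other subsets cost ≥ 74. Minimum total cost: 63.

63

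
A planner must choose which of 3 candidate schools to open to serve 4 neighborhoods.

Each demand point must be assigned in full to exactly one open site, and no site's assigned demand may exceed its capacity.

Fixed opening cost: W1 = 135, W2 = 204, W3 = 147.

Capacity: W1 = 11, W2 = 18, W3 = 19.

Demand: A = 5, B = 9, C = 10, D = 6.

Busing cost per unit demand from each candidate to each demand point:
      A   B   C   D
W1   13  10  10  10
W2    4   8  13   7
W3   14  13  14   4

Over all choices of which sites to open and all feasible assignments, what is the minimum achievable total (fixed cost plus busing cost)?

Open {W2, W3}; cheapest assignment that respects the capacities:
  W2 (cap 18, load 14): A, B — cost 5×4 + 9×8 = 92
  W3 (cap 19, load 16): C, D — cost 10×14 + 6×4 = 164
  Shipping 256, fixed 351 → total 607.
  Any other capacity-feasible assignment to {W2, W3} ships for at least 256.
Compare {W1, W3}: its best feasible assignment gives total 664.
Compare {W1, W2, W3}: its best feasible assignment gives total 702.
Every other set of open sites that can feasibly serve all demand totals ≥ 664 even under its best assignment. Minimum: 607.

607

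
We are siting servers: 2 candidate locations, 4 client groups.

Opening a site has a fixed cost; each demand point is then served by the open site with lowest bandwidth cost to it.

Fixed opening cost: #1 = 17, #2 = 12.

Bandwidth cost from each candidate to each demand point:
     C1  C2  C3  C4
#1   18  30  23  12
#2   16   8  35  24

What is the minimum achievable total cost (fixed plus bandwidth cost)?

88

Open {#1, #2}: assign each demand point to its cheapest open site.
  C1→#2 16, C2→#2 8, C3→#1 23, C4→#1 12
  bandwidth cost 59, fixed 29 → total 88.
Compare {#2}: bandwidth cost 83 + fixed 12 = 95.
Compare {#1}: bandwidth cost 83 + fixed 17 = 100.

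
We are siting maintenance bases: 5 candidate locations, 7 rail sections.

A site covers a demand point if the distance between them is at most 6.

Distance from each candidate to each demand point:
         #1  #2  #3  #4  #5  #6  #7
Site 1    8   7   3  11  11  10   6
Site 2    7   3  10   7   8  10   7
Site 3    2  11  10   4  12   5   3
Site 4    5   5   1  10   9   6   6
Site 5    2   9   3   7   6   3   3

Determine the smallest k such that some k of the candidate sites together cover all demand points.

3

Coverage sets (demand points within 6 of each site):
  Site 1: {#3, #7}
  Site 2: {#2}
  Site 3: {#1, #4, #6, #7}
  Site 4: {#1, #2, #3, #6, #7}
  Site 5: {#1, #3, #5, #6, #7}
No 2 sites suffice: every size-2 union leaves at least one demand point uncovered.
But {Site 2, Site 3, Site 5} covers everything, so the minimum is 3.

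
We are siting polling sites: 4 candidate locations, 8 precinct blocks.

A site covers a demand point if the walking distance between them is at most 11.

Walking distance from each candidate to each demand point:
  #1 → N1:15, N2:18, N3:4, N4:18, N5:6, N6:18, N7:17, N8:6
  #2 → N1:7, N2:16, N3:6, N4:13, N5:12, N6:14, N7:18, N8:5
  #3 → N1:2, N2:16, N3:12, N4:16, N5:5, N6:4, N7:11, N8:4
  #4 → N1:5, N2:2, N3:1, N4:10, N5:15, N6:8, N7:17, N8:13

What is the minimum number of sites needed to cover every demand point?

Coverage sets (demand points within 11 of each site):
  #1: {N3, N5, N8}
  #2: {N1, N3, N8}
  #3: {N1, N5, N6, N7, N8}
  #4: {N1, N2, N3, N4, N6}
No single site covers all 8 demand points.
But {#3, #4} covers everything, so the minimum is 2.

2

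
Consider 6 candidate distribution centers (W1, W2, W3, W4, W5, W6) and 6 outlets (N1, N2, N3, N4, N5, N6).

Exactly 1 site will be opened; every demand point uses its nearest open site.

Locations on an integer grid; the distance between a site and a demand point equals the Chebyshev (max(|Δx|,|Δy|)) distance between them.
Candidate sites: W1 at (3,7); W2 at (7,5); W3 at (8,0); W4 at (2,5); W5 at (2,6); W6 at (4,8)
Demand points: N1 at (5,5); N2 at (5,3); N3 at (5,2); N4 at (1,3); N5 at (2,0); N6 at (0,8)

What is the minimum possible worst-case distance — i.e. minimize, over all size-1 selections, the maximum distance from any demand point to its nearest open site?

Open {W4}.
  Farthest demand point is N5 at distance 5 (to W4); all others are ≤ 5.
With {W5} the worst case is 6.
With {W1} the worst case is 7.
No size-1 selection achieves below 5.

5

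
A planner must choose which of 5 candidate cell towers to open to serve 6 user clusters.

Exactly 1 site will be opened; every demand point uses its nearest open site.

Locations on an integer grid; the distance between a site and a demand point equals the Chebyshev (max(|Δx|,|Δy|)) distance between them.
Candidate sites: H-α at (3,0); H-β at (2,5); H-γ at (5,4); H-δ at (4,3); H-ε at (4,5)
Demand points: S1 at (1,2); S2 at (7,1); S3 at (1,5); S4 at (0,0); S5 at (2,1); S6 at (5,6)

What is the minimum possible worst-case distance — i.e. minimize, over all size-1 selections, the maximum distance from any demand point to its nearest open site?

Open {H-δ}.
  Farthest demand point is S4 at distance 4 (to H-δ); all others are ≤ 4.
With {H-β} the worst case is 5.
With {H-γ} the worst case is 5.
No size-1 selection achieves below 4.

4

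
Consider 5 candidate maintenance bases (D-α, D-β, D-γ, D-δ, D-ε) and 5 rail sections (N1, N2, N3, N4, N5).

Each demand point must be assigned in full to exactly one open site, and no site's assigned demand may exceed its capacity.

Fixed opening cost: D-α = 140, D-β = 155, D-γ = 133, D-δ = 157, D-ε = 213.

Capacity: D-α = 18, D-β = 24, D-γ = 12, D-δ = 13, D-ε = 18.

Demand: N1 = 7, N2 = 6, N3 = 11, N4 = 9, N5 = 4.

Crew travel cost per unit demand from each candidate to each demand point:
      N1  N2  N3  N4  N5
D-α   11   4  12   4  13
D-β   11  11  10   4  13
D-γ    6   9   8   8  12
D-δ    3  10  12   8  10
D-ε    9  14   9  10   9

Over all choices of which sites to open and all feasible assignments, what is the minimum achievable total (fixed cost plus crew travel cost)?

591

Open {D-β, D-δ}; cheapest assignment that respects the capacities:
  D-β (cap 24, load 24): N3, N4, N5 — cost 11×10 + 9×4 + 4×13 = 198
  D-δ (cap 13, load 13): N1, N2 — cost 7×3 + 6×10 = 81
  Shipping 279, fixed 312 → total 591.
  Any other capacity-feasible assignment to {D-β, D-δ} ships for at least 279.
Compare {D-α, D-β}: its best feasible assignment gives total 594.
Compare {D-α, D-γ, D-δ}: its best feasible assignment gives total 639.
Every other set of open sites that can feasibly serve all demand totals ≥ 594 even under its best assignment. Minimum: 591.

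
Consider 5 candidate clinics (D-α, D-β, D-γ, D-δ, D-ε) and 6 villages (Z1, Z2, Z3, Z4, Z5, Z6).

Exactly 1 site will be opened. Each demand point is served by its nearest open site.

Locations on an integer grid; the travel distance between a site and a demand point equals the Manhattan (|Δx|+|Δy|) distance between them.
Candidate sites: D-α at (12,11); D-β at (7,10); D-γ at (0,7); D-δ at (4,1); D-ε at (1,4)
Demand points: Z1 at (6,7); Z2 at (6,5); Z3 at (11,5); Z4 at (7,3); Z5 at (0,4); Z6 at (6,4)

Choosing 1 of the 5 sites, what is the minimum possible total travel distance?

Open {D-ε}.
  Z1→D-ε 8, Z2→D-ε 6, Z3→D-ε 11, Z4→D-ε 7, Z5→D-ε 1, Z6→D-ε 5  ⇒ total 38.
Compare {D-δ}: total 42.
Compare {D-β}: total 46.
No size-1 selection does better; minimum is 38.

38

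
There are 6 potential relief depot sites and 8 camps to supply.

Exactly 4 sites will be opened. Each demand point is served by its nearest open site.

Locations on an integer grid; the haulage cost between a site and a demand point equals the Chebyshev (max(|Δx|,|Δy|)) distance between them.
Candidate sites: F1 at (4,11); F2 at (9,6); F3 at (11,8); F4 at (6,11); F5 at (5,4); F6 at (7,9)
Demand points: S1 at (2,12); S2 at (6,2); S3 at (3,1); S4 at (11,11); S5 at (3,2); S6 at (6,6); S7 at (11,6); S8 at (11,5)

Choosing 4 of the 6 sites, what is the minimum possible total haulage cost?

18

Open {F1, F2, F3, F5}.
  S1→F1 2, S2→F5 2, S3→F5 3, S4→F3 3, S5→F5 2, S6→F5 2, S7→F2 2, S8→F2 2  ⇒ total 18.
Compare {F1, F2, F5, F6}: total 19.
Compare {F1, F3, F4, F5}: total 19.
No size-4 selection does better; minimum is 18.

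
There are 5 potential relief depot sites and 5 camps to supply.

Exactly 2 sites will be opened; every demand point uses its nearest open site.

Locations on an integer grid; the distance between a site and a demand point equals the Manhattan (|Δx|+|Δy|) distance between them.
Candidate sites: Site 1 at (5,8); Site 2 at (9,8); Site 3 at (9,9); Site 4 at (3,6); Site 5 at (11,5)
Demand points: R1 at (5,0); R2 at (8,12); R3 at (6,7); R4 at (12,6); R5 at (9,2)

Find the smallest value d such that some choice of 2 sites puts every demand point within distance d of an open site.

8

Open {Site 1, Site 2}.
  Farthest demand point is R1 at distance 8 (to Site 1); all others are ≤ 8.
With {Site 1, Site 3} the worst case is 8.
With {Site 1, Site 5} the worst case is 8.
No size-2 selection achieves below 8.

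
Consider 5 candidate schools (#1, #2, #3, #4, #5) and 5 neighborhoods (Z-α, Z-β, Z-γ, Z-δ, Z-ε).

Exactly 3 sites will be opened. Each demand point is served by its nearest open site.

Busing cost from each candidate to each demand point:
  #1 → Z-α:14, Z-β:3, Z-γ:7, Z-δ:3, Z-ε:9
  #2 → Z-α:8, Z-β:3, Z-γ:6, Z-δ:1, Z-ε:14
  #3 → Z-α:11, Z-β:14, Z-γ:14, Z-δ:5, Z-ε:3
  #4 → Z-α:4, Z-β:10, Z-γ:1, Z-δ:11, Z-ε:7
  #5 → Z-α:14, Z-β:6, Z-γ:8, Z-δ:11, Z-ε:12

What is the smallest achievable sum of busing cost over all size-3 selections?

12

Open {#2, #3, #4}.
  Z-α→#4 4, Z-β→#2 3, Z-γ→#4 1, Z-δ→#2 1, Z-ε→#3 3  ⇒ total 12.
Compare {#1, #3, #4}: total 14.
Compare {#1, #2, #4}: total 16.
No size-3 selection does better; minimum is 12.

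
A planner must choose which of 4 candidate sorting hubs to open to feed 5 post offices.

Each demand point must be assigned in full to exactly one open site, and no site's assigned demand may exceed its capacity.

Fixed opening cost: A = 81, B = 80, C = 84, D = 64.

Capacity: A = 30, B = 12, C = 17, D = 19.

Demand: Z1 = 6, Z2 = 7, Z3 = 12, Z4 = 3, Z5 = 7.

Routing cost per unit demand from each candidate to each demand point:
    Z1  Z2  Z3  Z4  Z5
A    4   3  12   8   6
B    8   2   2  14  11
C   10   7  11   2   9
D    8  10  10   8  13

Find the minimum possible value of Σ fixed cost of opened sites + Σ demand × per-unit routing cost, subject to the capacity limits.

296

Open {A, B}; cheapest assignment that respects the capacities:
  A (cap 30, load 23): Z1, Z2, Z4, Z5 — cost 6×4 + 7×3 + 3×8 + 7×6 = 111
  B (cap 12, load 12): Z3 — cost 12×2 = 24
  Shipping 135, fixed 161 → total 296.
  Any other capacity-feasible assignment to {A, B} ships for at least 135.
Compare {A, B, D}: its best feasible assignment gives total 360.
Compare {A, B, C}: its best feasible assignment gives total 362.
Every other set of open sites that can feasibly serve all demand totals ≥ 360 even under its best assignment. Minimum: 296.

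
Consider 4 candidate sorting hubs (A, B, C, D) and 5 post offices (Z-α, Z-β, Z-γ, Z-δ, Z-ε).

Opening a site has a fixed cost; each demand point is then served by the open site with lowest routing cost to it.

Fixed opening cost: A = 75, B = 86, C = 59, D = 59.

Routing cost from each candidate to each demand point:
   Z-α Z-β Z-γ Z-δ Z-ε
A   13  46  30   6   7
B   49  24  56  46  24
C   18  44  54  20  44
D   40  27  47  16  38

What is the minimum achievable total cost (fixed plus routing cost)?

177

Open {A}: assign each demand point to its cheapest open site.
  Z-α→A 13, Z-β→A 46, Z-γ→A 30, Z-δ→A 6, Z-ε→A 7
  routing cost 102, fixed 75 → total 177.
Compare {A, D}: routing cost 83 + fixed 134 = 217.
Compare {D}: routing cost 168 + fixed 59 = 227.
Compare {A, C}: routing cost 100 + fixed 134 = 234.
All other subsets cost ≥ 217. Minimum total cost: 177.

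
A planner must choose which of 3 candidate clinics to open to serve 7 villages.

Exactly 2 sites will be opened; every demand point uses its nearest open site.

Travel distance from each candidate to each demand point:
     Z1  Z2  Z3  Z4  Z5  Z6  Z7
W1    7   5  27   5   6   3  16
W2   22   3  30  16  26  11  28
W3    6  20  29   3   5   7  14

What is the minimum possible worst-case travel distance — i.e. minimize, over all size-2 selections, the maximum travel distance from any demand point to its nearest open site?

27

Open {W1, W2}.
  Farthest demand point is Z3 at travel distance 27 (to W1); all others are ≤ 27.
With {W1, W3} the worst case is 27.
With {W2, W3} the worst case is 29.
No size-2 selection achieves below 27.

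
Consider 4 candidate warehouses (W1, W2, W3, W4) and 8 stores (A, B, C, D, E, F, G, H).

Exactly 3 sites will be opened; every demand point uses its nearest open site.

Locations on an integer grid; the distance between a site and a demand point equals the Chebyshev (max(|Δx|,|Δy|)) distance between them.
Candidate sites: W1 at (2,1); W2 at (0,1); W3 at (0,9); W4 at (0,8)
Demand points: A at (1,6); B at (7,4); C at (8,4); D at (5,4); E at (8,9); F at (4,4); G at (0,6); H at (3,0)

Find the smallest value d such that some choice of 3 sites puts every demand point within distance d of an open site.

Open {W1, W2, W3}.
  Farthest demand point is E at distance 8 (to W1); all others are ≤ 8.
With {W1, W2, W4} the worst case is 8.
With {W1, W3, W4} the worst case is 8.
No size-3 selection achieves below 8.

8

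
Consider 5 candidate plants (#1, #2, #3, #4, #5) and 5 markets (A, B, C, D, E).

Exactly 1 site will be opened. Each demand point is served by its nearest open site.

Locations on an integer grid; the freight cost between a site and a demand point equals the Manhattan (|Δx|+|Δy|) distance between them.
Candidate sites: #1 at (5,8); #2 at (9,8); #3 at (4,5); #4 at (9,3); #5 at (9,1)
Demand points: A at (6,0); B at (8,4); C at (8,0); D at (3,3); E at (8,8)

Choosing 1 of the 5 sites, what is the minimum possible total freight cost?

24

Open {#4}.
  A→#4 6, B→#4 2, C→#4 4, D→#4 6, E→#4 6  ⇒ total 24.
Compare {#5}: total 26.
Compare {#3}: total 31.
No size-1 selection does better; minimum is 24.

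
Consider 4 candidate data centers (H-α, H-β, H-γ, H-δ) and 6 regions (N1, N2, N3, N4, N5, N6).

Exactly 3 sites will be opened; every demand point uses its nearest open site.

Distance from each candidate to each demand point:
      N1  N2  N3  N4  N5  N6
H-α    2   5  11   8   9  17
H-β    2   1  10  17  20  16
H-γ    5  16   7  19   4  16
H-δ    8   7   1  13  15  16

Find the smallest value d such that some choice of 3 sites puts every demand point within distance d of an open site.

Open {H-α, H-β, H-γ}.
  Farthest demand point is N6 at distance 16 (to H-β); all others are ≤ 16.
With {H-α, H-β, H-δ} the worst case is 16.
With {H-α, H-γ, H-δ} the worst case is 16.
No size-3 selection achieves below 16.

16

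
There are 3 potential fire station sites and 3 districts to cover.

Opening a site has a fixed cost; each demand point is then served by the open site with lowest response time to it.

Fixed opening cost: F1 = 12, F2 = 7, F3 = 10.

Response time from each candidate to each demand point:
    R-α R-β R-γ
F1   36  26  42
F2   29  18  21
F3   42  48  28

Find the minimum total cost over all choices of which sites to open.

Open {F2}: assign each demand point to its cheapest open site.
  R-α→F2 29, R-β→F2 18, R-γ→F2 21
  response time 68, fixed 7 → total 75.
Compare {F2, F3}: response time 68 + fixed 17 = 85.
Compare {F1, F2}: response time 68 + fixed 19 = 87.
Compare {F1, F2, F3}: response time 68 + fixed 29 = 97.
All other subsets cost ≥ 85. Minimum total cost: 75.

75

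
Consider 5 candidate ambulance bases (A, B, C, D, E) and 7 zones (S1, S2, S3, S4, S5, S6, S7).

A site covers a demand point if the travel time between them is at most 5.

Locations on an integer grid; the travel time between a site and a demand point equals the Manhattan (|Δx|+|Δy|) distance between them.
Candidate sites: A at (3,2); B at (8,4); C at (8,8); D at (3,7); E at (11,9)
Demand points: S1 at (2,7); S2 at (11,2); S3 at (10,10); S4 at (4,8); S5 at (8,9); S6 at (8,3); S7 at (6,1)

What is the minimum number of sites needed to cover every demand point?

3

Coverage sets (demand points within 5 of each site):
  A: {S7}
  B: {S2, S5, S6, S7}
  C: {S3, S4, S5, S6}
  D: {S1, S4}
  E: {S3, S5}
No 2 sites suffice: every size-2 union leaves at least one demand point uncovered.
But {B, C, D} covers everything, so the minimum is 3.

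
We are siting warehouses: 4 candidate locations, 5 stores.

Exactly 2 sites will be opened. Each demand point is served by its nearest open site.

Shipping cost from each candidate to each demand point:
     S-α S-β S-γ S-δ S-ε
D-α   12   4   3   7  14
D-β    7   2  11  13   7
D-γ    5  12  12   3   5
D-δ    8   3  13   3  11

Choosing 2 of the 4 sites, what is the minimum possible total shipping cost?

Open {D-α, D-γ}.
  S-α→D-γ 5, S-β→D-α 4, S-γ→D-α 3, S-δ→D-γ 3, S-ε→D-γ 5  ⇒ total 20.
Compare {D-α, D-β}: total 26.
Compare {D-β, D-γ}: total 26.
No size-2 selection does better; minimum is 20.

20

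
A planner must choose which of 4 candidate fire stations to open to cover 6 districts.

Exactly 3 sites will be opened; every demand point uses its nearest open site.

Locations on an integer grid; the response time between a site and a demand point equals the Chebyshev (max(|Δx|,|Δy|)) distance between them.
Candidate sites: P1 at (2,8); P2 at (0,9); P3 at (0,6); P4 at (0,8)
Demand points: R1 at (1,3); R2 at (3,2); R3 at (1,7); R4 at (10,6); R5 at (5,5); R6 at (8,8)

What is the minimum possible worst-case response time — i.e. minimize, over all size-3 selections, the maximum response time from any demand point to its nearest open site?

8

Open {P1, P2, P3}.
  Farthest demand point is R4 at response time 8 (to P1); all others are ≤ 8.
With {P1, P2, P4} the worst case is 8.
With {P1, P3, P4} the worst case is 8.
No size-3 selection achieves below 8.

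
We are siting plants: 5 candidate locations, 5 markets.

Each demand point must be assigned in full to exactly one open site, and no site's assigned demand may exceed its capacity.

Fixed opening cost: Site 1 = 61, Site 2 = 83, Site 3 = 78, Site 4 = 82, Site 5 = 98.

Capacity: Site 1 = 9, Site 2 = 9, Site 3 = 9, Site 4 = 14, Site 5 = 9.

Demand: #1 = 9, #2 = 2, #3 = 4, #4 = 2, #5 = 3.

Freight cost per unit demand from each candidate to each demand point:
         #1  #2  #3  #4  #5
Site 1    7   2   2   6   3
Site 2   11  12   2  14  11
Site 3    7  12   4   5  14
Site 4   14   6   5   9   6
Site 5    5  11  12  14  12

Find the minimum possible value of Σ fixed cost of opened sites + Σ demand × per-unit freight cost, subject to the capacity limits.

274

Open {Site 1, Site 4}; cheapest assignment that respects the capacities:
  Site 1 (cap 9, load 9): #1 — cost 9×7 = 63
  Site 4 (cap 14, load 11): #2, #3, #4, #5 — cost 2×6 + 4×5 + 2×9 + 3×6 = 68
  Shipping 131, fixed 143 → total 274.
  Any other capacity-feasible assignment to {Site 1, Site 4} ships for at least 131.
Compare {Site 3, Site 4}: its best feasible assignment gives total 291.
Compare {Site 4, Site 5}: its best feasible assignment gives total 293.
Every other set of open sites that can feasibly serve all demand totals ≥ 291 even under its best assignment. Minimum: 274.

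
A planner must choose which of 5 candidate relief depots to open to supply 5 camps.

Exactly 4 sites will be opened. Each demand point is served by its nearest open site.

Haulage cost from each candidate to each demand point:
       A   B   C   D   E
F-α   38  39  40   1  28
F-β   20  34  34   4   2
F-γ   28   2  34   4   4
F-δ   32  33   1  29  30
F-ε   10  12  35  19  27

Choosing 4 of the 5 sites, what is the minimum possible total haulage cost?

18

Open {F-α, F-γ, F-δ, F-ε}.
  A→F-ε 10, B→F-γ 2, C→F-δ 1, D→F-α 1, E→F-γ 4  ⇒ total 18.
Compare {F-β, F-γ, F-δ, F-ε}: total 19.
Compare {F-α, F-β, F-γ, F-δ}: total 26.
No size-4 selection does better; minimum is 18.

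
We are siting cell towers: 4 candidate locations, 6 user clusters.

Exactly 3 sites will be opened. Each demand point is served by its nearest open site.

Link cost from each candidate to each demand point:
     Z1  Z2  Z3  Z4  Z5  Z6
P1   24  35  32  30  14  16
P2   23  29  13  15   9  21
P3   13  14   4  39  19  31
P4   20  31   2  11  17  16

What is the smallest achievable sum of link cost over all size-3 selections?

65

Open {P2, P3, P4}.
  Z1→P3 13, Z2→P3 14, Z3→P4 2, Z4→P4 11, Z5→P2 9, Z6→P4 16  ⇒ total 65.
Compare {P1, P3, P4}: total 70.
Compare {P1, P2, P3}: total 71.
No size-3 selection does better; minimum is 65.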